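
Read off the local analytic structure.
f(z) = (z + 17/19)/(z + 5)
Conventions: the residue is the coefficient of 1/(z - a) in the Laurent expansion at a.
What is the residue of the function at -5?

At the order-1 pole -5 set g(z) = (z - (-5))*f(z) = z + 17/19.
Simple pole: residue = g(a) at a = -5, which is -78/19.

The residue is -78/19.


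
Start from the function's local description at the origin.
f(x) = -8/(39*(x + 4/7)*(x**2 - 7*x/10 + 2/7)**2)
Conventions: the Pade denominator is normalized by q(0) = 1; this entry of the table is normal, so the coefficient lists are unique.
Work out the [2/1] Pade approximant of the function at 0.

The Pade approximant has numerator coefficients [-343/78, -319333/20410, -11234279/376800]; denominator coefficients [1, 1281/3140].

Taylor coefficients needed (expand at 0): a_0 = -343/78, a_1 = -7203/520, a_2 = -376957/15600, a_3 = 1025227/104000.
Write the denominator as Q(x) = 1 + q1*x. Requiring Q*f - P = O(x^4) with deg P <= 2 kills the coefficients of x^3..x^3 in Q*f:
  x^3: a_3 + q1*a_2 = 0, i.e. 1025227/104000 + (-376957/15600)*q1 = 0.
Solving this linear system: q1 = 1281/3140.
The numerator is Q*f truncated at degree 2: P0 = a_0 = -343/78; P1 = a_1 + q1*a_0 = -319333/20410; P2 = a_2 + q1*a_1 = -11234279/376800.


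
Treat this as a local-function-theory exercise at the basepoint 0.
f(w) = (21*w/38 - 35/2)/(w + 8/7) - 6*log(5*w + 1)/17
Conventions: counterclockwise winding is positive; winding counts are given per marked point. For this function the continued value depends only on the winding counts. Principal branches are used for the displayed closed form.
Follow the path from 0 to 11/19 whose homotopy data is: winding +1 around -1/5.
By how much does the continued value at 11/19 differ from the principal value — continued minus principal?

The rational part is single-valued and drops out of the difference; each branch term changes only by its own monodromy.
(-6/17)*log(1 - w/(-1/5)): each positive loop around -1/5 adds 2*pi*i to the log, so winding +1 contributes (-6/17)*(1)*2*pi*i = -(12/17)*pi*i.
Summing the contributions at w = 11/19 gives -(12/17)*pi*i.

Continued minus principal equals -(12/17)*pi*i.


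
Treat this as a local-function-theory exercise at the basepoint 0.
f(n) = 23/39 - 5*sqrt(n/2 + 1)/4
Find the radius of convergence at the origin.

Branch term (-5/4)*sqrt(1 - n/(-2)): its argument vanishes at n = -2, a square-root branch point, modulus 2.
The radius of convergence is the smallest modulus among the singular points: 2.

The radius of convergence is 2.


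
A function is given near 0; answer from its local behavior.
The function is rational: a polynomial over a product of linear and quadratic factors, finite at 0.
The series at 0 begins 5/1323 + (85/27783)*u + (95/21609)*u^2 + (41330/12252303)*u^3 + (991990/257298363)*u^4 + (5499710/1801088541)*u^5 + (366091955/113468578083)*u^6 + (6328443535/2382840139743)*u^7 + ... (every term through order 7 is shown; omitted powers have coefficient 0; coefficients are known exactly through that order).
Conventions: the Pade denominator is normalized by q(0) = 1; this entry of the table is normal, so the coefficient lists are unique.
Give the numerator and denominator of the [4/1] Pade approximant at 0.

The Pade approximant has numerator coefficients [5/1323, 26050/393720831, 776890/393720831, -20275/186499341, 12583720/10630462437]; denominator coefficients [1, -549971/694393].

Taylor coefficients needed (read off): a_0 = 5/1323, a_1 = 85/27783, a_2 = 95/21609, a_3 = 41330/12252303, a_4 = 991990/257298363, a_5 = 5499710/1801088541.
Write the denominator as Q(u) = 1 + q1*u. Requiring Q*f - P = O(u^6) with deg P <= 4 kills the coefficients of u^5..u^5 in Q*f:
  u^5: a_5 + q1*a_4 = 0, i.e. 5499710/1801088541 + (991990/257298363)*q1 = 0.
Solving this linear system: q1 = -549971/694393.
The numerator is Q*f truncated at degree 4: P0 = a_0 = 5/1323; P1 = a_1 + q1*a_0 = 26050/393720831; P2 = a_2 + q1*a_1 = 776890/393720831; P3 = a_3 + q1*a_2 = -20275/186499341; P4 = a_4 + q1*a_3 = 12583720/10630462437.


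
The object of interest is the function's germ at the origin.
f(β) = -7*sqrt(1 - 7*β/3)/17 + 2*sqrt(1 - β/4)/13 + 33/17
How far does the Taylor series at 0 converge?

The radius of convergence is 3/7.

Branch term (-7/17)*sqrt(1 - β/(3/7)): its argument vanishes at β = 3/7, a square-root branch point, modulus 3/7.
Branch term (2/13)*sqrt(1 - β/(4)): its argument vanishes at β = 4, a square-root branch point, modulus 4.
The radius of convergence is the smallest modulus among the singular points: 3/7.


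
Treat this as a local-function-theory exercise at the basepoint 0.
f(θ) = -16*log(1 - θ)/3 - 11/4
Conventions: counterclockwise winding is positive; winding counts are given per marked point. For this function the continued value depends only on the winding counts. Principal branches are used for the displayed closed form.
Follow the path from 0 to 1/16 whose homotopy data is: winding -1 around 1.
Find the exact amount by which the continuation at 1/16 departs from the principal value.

The rational part is single-valued and drops out of the difference; each branch term changes only by its own monodromy.
(-16/3)*log(1 - θ/(1)): each positive loop around 1 adds 2*pi*i to the log, so winding -1 contributes (-16/3)*(-1)*2*pi*i = (32/3)*pi*i.
Summing the contributions at θ = 1/16 gives (32/3)*pi*i.

Continued minus principal equals (32/3)*pi*i.


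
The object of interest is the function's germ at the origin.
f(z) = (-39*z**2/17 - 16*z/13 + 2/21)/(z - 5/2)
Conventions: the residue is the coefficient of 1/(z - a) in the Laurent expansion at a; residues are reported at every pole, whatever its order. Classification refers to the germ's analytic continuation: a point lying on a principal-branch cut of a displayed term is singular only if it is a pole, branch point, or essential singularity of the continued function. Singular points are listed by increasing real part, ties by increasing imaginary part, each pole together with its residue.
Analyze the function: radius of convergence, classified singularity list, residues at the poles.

Radius of convergence at 0: 5/2.
At 5/2: a pole of order 1; residue -321527/18564.

Denominator factor (z - 5/2): pole of order 1 at 5/2, modulus 5/2.
The radius of convergence is the smallest modulus among the singular points: 5/2.
At the order-1 pole 5/2 set g(z) = (z - (5/2))*f(z) = -39*z**2/17 - 16*z/13 + 2/21.
Simple pole: residue = g(a) at a = 5/2, which is -321527/18564.


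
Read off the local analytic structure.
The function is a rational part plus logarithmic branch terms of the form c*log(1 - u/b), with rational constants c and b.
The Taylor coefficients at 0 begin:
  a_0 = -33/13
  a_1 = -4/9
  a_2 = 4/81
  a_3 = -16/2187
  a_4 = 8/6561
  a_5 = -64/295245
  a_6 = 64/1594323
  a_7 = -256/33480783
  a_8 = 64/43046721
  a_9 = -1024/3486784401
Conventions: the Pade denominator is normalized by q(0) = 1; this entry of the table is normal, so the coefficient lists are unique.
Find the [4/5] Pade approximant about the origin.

Taylor coefficients needed (read off): a_0 = -33/13, a_1 = -4/9, a_2 = 4/81, a_3 = -16/2187, a_4 = 8/6561, a_5 = -64/295245, a_6 = 64/1594323, a_7 = -256/33480783, a_8 = 64/43046721, a_9 = -1024/3486784401.
Write the denominator as Q(u) = 1 + q1*u + q2*u^2 + q3*u^3 + q4*u^4 + q5*u^5. Requiring Q*f - P = O(u^10) with deg P <= 4 kills the coefficients of u^5..u^9 in Q*f:
  u^5: a_5 + q1*a_4 + q2*a_3 + q3*a_2 + q4*a_1 + q5*a_0 = 0, i.e. -64/295245 + (8/6561)*q1 + (-16/2187)*q2 + (4/81)*q3 + (-4/9)*q4 + (-33/13)*q5 = 0.
  u^6: a_6 + q1*a_5 + q2*a_4 + q3*a_3 + q4*a_2 + q5*a_1 = 0, i.e. 64/1594323 + (-64/295245)*q1 + (8/6561)*q2 + (-16/2187)*q3 + (4/81)*q4 + (-4/9)*q5 = 0.
  u^7: a_7 + q1*a_6 + q2*a_5 + q3*a_4 + q4*a_3 + q5*a_2 = 0, i.e. -256/33480783 + (64/1594323)*q1 + (-64/295245)*q2 + (8/6561)*q3 + (-16/2187)*q4 + (4/81)*q5 = 0.
  u^8: a_8 + q1*a_7 + q2*a_6 + q3*a_5 + q4*a_4 + q5*a_3 = 0, i.e. 64/43046721 + (-256/33480783)*q1 + (64/1594323)*q2 + (-64/295245)*q3 + (8/6561)*q4 + (-16/2187)*q5 = 0.
  u^9: a_9 + q1*a_8 + q2*a_7 + q3*a_6 + q4*a_5 + q5*a_4 = 0, i.e. -1024/3486784401 + (64/43046721)*q1 + (-256/33480783)*q2 + (64/1594323)*q3 + (-64/295245)*q4 + (8/6561)*q5 = 0.
Solving this linear system: q1 = 4201/8586, q2 = 1034/12879, q3 = 4006/811377, q4 = 1808/21907179, q5 = -52/328607685.
The numerator is Q*f truncated at degree 4: P0 = a_0 = -33/13; P1 = a_1 + q1*a_0 = -62747/37206; P2 = a_2 + q1*a_1 + q2*a_0 = -186788/502281; P3 = a_3 + q1*a_2 + q2*a_1 + q3*a_0 = -992644/31643703; P4 = a_4 + q1*a_3 + q2*a_2 + q3*a_1 + q4*a_0 = -97568/122054283.

The Pade approximant has numerator coefficients [-33/13, -62747/37206, -186788/502281, -992644/31643703, -97568/122054283]; denominator coefficients [1, 4201/8586, 1034/12879, 4006/811377, 1808/21907179, -52/328607685].


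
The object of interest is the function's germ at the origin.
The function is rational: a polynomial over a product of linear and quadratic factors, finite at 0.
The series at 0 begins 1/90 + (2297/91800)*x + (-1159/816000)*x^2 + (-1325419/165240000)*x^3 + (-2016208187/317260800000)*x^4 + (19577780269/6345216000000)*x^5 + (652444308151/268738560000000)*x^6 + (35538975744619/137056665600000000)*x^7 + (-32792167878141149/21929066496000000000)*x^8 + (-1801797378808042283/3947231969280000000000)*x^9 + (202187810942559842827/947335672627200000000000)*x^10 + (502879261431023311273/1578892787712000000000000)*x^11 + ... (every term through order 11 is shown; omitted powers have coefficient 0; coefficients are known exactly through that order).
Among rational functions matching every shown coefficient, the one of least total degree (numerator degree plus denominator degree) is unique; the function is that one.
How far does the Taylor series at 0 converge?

No rational of total degree below 10 reproduces all 12 coefficients; solving the [2/8] Pade equations on them gives f(x) = (-17*x**2/10 + 29*x/17 + 10/9)/((x**2 - x + 3)**2*(x**2 + x/12 - 10/3)**2), whose expansion matches every shown term.
Denominator factor (x**2 - x + 3)^2: discriminant -11, complex-conjugate roots (1/2) + ((1/2)*sqrt(11))*i and (1/2) - ((1/2)*sqrt(11))*i; poles of order 2, moduli sqrt(3) and sqrt(3).
Denominator factor (x**2 + x/12 - 10/3)^2: discriminant 1921/144, real irrational roots -1/24 + (1/24)*sqrt(1921) and -1/24 - (1/24)*sqrt(1921); poles of order 2, moduli -1/24 + (1/24)*sqrt(1921) and 1/24 + (1/24)*sqrt(1921).
The radius of convergence is the smallest modulus among the singular points: sqrt(3).

The radius of convergence is sqrt(3).


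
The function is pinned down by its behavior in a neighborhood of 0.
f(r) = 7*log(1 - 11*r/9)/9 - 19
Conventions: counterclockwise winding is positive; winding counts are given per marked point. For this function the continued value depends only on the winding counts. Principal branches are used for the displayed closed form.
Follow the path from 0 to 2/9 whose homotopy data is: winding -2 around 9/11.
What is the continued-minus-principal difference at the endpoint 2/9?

The rational part is single-valued and drops out of the difference; each branch term changes only by its own monodromy.
(7/9)*log(1 - r/(9/11)): each positive loop around 9/11 adds 2*pi*i to the log, so winding -2 contributes (7/9)*(-2)*2*pi*i = -(28/9)*pi*i.
Summing the contributions at r = 2/9 gives -(28/9)*pi*i.

Continued minus principal equals -(28/9)*pi*i.


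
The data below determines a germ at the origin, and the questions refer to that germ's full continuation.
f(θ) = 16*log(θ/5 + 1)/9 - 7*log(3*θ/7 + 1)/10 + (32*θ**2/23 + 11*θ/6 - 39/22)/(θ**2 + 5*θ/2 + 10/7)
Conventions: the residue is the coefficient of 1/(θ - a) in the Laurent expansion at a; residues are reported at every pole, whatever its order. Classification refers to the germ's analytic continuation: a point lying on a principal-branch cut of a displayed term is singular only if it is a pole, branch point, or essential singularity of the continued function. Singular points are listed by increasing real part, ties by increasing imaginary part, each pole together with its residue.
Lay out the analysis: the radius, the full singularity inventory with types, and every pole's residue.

Radius of convergence at 0: 5/4 - (1/28)*sqrt(105).
At -5: a logarithmic branch point.
At -7/3: a logarithmic branch point.
At -5/4 - (1/28)*sqrt(105): a pole of order 1; residue -227/276 + (72433/318780)*sqrt(105).
At -5/4 + (1/28)*sqrt(105): a pole of order 1; residue -227/276 - (72433/318780)*sqrt(105).


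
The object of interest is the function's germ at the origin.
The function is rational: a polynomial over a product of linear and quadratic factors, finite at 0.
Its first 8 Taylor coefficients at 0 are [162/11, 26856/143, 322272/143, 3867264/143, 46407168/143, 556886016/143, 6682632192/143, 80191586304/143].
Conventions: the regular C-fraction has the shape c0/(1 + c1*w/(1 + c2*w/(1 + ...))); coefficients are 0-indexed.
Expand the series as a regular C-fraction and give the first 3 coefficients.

Taylor coefficients (read off): a_0 = 162/11, a_1 = 26856/143, a_2 = 322272/143.
c0 = a_0 = 162/11. Peel one level at a time: if S = 1 + c*w/S' with S'(0) = 1, then c is the w-coefficient of S and S' = c*w/(S - 1).
S_1 = c0/f = 1 + (-1492/117)*w + (131296/13689)*w^2 + ...; c1 = -1492/117.
S_2 = c1*w/(S_1 - 1) = 1 + (88/117)*w + ...; c2 = 88/117.

The regular C-fraction coefficients are [162/11, -1492/117, 88/117].


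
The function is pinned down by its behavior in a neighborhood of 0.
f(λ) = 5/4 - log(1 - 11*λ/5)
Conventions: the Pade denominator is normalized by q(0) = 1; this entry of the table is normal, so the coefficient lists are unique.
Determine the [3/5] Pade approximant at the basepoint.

Taylor coefficients needed (expand at 0): a_0 = 5/4, a_1 = 11/5, a_2 = 121/50, a_3 = 1331/375, a_4 = 14641/2500, a_5 = 161051/15625, a_6 = 1771561/93750, a_7 = 19487171/546875, a_8 = 214358881/3125000.
Write the denominator as Q(λ) = 1 + q1*λ + q2*λ^2 + q3*λ^3 + q4*λ^4 + q5*λ^5. Requiring Q*f - P = O(λ^9) with deg P <= 3 kills the coefficients of λ^4..λ^8 in Q*f:
  λ^4: a_4 + q1*a_3 + q2*a_2 + q3*a_1 + q4*a_0 = 0, i.e. 14641/2500 + (1331/375)*q1 + (121/50)*q2 + (11/5)*q3 + (5/4)*q4 = 0.
  λ^5: a_5 + q1*a_4 + q2*a_3 + q3*a_2 + q4*a_1 + q5*a_0 = 0, i.e. 161051/15625 + (14641/2500)*q1 + (1331/375)*q2 + (121/50)*q3 + (11/5)*q4 + (5/4)*q5 = 0.
  λ^6: a_6 + q1*a_5 + q2*a_4 + q3*a_3 + q4*a_2 + q5*a_1 = 0, i.e. 1771561/93750 + (161051/15625)*q1 + (14641/2500)*q2 + (1331/375)*q3 + (121/50)*q4 + (11/5)*q5 = 0.
  λ^7: a_7 + q1*a_6 + q2*a_5 + q3*a_4 + q4*a_3 + q5*a_2 = 0, i.e. 19487171/546875 + (1771561/93750)*q1 + (161051/15625)*q2 + (14641/2500)*q3 + (1331/375)*q4 + (121/50)*q5 = 0.
  λ^8: a_8 + q1*a_7 + q2*a_6 + q3*a_5 + q4*a_4 + q5*a_3 = 0, i.e. 214358881/3125000 + (19487171/546875)*q1 + (1771561/93750)*q2 + (161051/15625)*q3 + (14641/2500)*q4 + (1331/375)*q5 = 0.
Solving this linear system: q1 = -16599/4280, q2 = 80949/18725, q3 = -41261/37450, q4 = -483153/4681250, q5 = -483153/13375000.
The numerator is Q*f truncated at degree 3: P0 = a_0 = 5/4; P1 = a_1 + q1*a_0 = -45331/17120; P2 = a_2 + q1*a_1 + q2*a_0 = -106117/149800; P3 = a_3 + q1*a_2 + q2*a_1 + q3*a_0 = 10324567/4494000.

The Pade approximant has numerator coefficients [5/4, -45331/17120, -106117/149800, 10324567/4494000]; denominator coefficients [1, -16599/4280, 80949/18725, -41261/37450, -483153/4681250, -483153/13375000].


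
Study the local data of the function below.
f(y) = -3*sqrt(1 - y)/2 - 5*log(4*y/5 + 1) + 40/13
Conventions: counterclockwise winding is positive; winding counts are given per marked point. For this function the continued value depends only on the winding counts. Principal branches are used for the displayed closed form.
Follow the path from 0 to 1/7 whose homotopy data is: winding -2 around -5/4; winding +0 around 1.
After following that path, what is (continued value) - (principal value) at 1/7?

Continued minus principal equals (20)*pi*i.

The rational part is single-valued and drops out of the difference; each branch term changes only by its own monodromy.
(-3/2)*sqrt(1 - y/(1)): winding +0 is even, the square root returns to the same sheet, contribution 0.
(-5)*log(1 - y/(-5/4)): each positive loop around -5/4 adds 2*pi*i to the log, so winding -2 contributes (-5)*(-2)*2*pi*i = (20)*pi*i.
Summing the contributions at y = 1/7 gives (20)*pi*i.


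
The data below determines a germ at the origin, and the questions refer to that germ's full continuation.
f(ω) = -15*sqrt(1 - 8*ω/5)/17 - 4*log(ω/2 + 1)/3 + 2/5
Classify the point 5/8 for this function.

The term (-15/17)*sqrt(1 - ω/(5/8)) has argument 1 - 5/8/(5/8) = 0 at 5/8: a square-root (algebraic, two-sheeted) branch point; the remaining terms are analytic or single-valued there.

The point is an algebraic (square-root) branch point.


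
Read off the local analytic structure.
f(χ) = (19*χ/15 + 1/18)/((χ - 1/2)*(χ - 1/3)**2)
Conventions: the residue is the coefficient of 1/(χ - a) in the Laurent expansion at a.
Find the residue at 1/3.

The residue is -124/5.

At the order-2 pole 1/3 set g(χ) = (χ - (1/3))^2*f(χ) = (19*χ/15 + 1/18)/(χ - 1/2).
Order-2 pole: residue = g'(a); g'(1/3) = -124/5, so the residue is -124/5.


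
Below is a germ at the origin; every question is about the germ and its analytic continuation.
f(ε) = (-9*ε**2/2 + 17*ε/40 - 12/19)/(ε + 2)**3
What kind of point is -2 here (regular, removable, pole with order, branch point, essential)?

The point is a pole of order 3.

The denominator factor ε + 2 vanishes at -2 and appears to the power 3; the numerator there equals -7403/380, nonzero, and no other factor vanishes.
Hence a pole whose order is the multiplicity, 3.


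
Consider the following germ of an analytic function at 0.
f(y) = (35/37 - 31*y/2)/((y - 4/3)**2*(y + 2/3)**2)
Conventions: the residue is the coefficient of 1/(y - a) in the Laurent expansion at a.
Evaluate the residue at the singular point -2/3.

At the order-2 pole -2/3 set g(y) = (y - (-2/3))^2*f(y) = (35/37 - 31*y/2)/(y - 4/3)**2.
Order-2 pole: residue = g'(a); g'(-2/3) = -937/888, so the residue is -937/888.

The residue is -937/888.


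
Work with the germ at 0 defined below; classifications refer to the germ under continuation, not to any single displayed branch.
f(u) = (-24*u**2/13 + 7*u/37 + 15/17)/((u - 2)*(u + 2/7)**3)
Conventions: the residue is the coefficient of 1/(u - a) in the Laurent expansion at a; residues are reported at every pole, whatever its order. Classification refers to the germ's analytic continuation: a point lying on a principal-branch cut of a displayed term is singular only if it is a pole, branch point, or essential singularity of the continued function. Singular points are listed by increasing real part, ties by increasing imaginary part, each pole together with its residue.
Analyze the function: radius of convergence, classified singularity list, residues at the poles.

Denominator factor (u + 2/7)^3: pole of order 3 at -2/7, modulus 2/7.
Denominator factor (u - 2): pole of order 1 at 2, modulus 2.
The radius of convergence is the smallest modulus among the singular points: 2/7.
At the order-3 pole -2/7 set g(u) = (u - (-2/7))^3*f(u) = (-24*u**2/13 + 7*u/37 + 15/17)/(u - 2).
Order-3 pole: residue = g''(a)/2; g''(-2/7) = 17175725/16746496, so the residue is 17175725/33492992.
At the order-1 pole 2 set g(u) = (u - (2))*f(u) = (-24*u**2/13 + 7*u/37 + 15/17)/(u + 2/7)**3.
Simple pole: residue = g(a) at a = 2, which is -17175725/33492992.
List the singular points by increasing real part (a conjugate pair: the negative imaginary part first).

Radius of convergence at 0: 2/7.
At -2/7: a pole of order 3; residue 17175725/33492992.
At 2: a pole of order 1; residue -17175725/33492992.


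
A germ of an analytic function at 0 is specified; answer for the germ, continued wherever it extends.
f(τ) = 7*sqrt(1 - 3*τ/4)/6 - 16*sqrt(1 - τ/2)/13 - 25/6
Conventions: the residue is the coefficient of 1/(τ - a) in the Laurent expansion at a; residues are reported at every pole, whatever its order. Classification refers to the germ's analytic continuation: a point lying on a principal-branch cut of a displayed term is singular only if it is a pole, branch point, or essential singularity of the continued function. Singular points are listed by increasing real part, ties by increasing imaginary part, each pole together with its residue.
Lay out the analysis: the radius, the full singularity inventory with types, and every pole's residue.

Branch term (-16/13)*sqrt(1 - τ/(2)): its argument vanishes at τ = 2, a square-root branch point, modulus 2.
Branch term (7/6)*sqrt(1 - τ/(4/3)): its argument vanishes at τ = 4/3, a square-root branch point, modulus 4/3.
The radius of convergence is the smallest modulus among the singular points: 4/3.
List the singular points by increasing real part (a conjugate pair: the negative imaginary part first).

Radius of convergence at 0: 4/3.
At 4/3: an algebraic (square-root) branch point.
At 2: an algebraic (square-root) branch point.


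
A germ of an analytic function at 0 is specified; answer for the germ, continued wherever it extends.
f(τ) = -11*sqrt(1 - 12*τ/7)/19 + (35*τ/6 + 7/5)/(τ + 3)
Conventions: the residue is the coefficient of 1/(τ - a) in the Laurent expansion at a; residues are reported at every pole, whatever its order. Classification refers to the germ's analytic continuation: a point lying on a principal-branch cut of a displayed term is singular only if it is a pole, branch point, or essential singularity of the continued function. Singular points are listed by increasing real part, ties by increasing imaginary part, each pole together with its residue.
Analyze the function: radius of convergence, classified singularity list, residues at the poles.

Denominator factor (τ + 3): pole of order 1 at -3, modulus 3.
Branch term (-11/19)*sqrt(1 - τ/(7/12)): its argument vanishes at τ = 7/12, a square-root branch point, modulus 7/12.
The radius of convergence is the smallest modulus among the singular points: 7/12.
The branch term is analytic at -3 and contributes nothing to the residue; only the rational part matters.
At the order-1 pole -3 set g(τ) = (τ - (-3))*(rational part) = 35*τ/6 + 7/5.
Simple pole: residue = g(a) at a = -3, which is -161/10.
List the singular points by increasing real part (a conjugate pair: the negative imaginary part first).

Radius of convergence at 0: 7/12.
At -3: a pole of order 1; residue -161/10.
At 7/12: an algebraic (square-root) branch point.


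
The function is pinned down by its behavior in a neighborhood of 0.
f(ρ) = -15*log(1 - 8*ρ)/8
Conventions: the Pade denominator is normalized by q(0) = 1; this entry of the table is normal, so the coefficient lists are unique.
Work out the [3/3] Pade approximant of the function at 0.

The Pade approximant has numerator coefficients [0, 15, -120, 176]; denominator coefficients [1, -12, 192/5, -128/5].

Taylor coefficients needed (expand at 0): a_0 = 0, a_1 = 15, a_2 = 60, a_3 = 320, a_4 = 1920, a_5 = 12288, a_6 = 81920.
Write the denominator as Q(ρ) = 1 + q1*ρ + q2*ρ^2 + q3*ρ^3. Requiring Q*f - P = O(ρ^7) with deg P <= 3 kills the coefficients of ρ^4..ρ^6 in Q*f:
  ρ^4: a_4 + q1*a_3 + q2*a_2 + q3*a_1 = 0, i.e. 1920 + (320)*q1 + (60)*q2 + (15)*q3 = 0.
  ρ^5: a_5 + q1*a_4 + q2*a_3 + q3*a_2 = 0, i.e. 12288 + (1920)*q1 + (320)*q2 + (60)*q3 = 0.
  ρ^6: a_6 + q1*a_5 + q2*a_4 + q3*a_3 = 0, i.e. 81920 + (12288)*q1 + (1920)*q2 + (320)*q3 = 0.
Solving this linear system: q1 = -12, q2 = 192/5, q3 = -128/5.
The numerator is Q*f truncated at degree 3: P0 = a_0 = 0; P1 = a_1 + q1*a_0 = 15; P2 = a_2 + q1*a_1 + q2*a_0 = -120; P3 = a_3 + q1*a_2 + q2*a_1 + q3*a_0 = 176.


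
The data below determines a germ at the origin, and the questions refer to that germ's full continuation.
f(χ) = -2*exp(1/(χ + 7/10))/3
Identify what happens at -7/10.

The exponent 1/(χ - (-7/10)) has a pole at -7/10, so exp(1/(χ - (-7/10))) takes every nonzero value near it: an essential singularity (not a pole of any order).

The point is an essential singularity.


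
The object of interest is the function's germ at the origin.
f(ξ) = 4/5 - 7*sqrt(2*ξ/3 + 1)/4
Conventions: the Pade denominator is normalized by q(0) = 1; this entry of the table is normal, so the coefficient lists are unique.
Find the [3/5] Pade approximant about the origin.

The Pade approximant has numerator coefficients [-19/20, -16157863/10320480, -2690657/3440160, -1434089/12384576]; denominator coefficients [1, 533557/516024, 225041/774036, 69995/4644216, -15575/27865296, 10465/334383552].

Taylor coefficients needed (expand at 0): a_0 = -19/20, a_1 = -7/12, a_2 = 7/72, a_3 = -7/216, a_4 = 35/2592, a_5 = -49/7776, a_6 = 49/15552, a_7 = -77/46656, a_8 = 1001/1119744.
Write the denominator as Q(ξ) = 1 + q1*ξ + q2*ξ^2 + q3*ξ^3 + q4*ξ^4 + q5*ξ^5. Requiring Q*f - P = O(ξ^9) with deg P <= 3 kills the coefficients of ξ^4..ξ^8 in Q*f:
  ξ^4: a_4 + q1*a_3 + q2*a_2 + q3*a_1 + q4*a_0 = 0, i.e. 35/2592 + (-7/216)*q1 + (7/72)*q2 + (-7/12)*q3 + (-19/20)*q4 = 0.
  ξ^5: a_5 + q1*a_4 + q2*a_3 + q3*a_2 + q4*a_1 + q5*a_0 = 0, i.e. -49/7776 + (35/2592)*q1 + (-7/216)*q2 + (7/72)*q3 + (-7/12)*q4 + (-19/20)*q5 = 0.
  ξ^6: a_6 + q1*a_5 + q2*a_4 + q3*a_3 + q4*a_2 + q5*a_1 = 0, i.e. 49/15552 + (-49/7776)*q1 + (35/2592)*q2 + (-7/216)*q3 + (7/72)*q4 + (-7/12)*q5 = 0.
  ξ^7: a_7 + q1*a_6 + q2*a_5 + q3*a_4 + q4*a_3 + q5*a_2 = 0, i.e. -77/46656 + (49/15552)*q1 + (-49/7776)*q2 + (35/2592)*q3 + (-7/216)*q4 + (7/72)*q5 = 0.
  ξ^8: a_8 + q1*a_7 + q2*a_6 + q3*a_5 + q4*a_4 + q5*a_3 = 0, i.e. 1001/1119744 + (-77/46656)*q1 + (49/15552)*q2 + (-49/7776)*q3 + (35/2592)*q4 + (-7/216)*q5 = 0.
Solving this linear system: q1 = 533557/516024, q2 = 225041/774036, q3 = 69995/4644216, q4 = -15575/27865296, q5 = 10465/334383552.
The numerator is Q*f truncated at degree 3: P0 = a_0 = -19/20; P1 = a_1 + q1*a_0 = -16157863/10320480; P2 = a_2 + q1*a_1 + q2*a_0 = -2690657/3440160; P3 = a_3 + q1*a_2 + q2*a_1 + q3*a_0 = -1434089/12384576.


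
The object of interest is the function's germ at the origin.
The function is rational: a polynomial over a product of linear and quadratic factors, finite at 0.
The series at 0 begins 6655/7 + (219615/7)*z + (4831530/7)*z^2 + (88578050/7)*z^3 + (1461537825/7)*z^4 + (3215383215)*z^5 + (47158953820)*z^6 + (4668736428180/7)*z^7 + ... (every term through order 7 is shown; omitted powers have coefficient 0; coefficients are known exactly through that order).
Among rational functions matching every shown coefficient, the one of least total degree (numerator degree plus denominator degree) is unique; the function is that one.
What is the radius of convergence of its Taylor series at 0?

The radius of convergence is 1/11.

No rational of total degree below 3 reproduces all 8 coefficients; solving the [0/3] Pade equations on them gives f(z) = -5/(7*(z - 1/11)**3), whose expansion matches every shown term.
Denominator factor (z - 1/11)^3: pole of order 3 at 1/11, modulus 1/11.
The radius of convergence is the smallest modulus among the singular points: 1/11.


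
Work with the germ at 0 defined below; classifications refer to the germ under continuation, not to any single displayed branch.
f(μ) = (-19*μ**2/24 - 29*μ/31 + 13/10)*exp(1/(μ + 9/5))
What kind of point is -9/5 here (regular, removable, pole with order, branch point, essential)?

The exponent 1/(μ - (-9/5)) has a pole at -9/5, so exp(1/(μ - (-9/5))) takes every nonzero value near it: an essential singularity (not a pole of any order).

The point is an essential singularity.


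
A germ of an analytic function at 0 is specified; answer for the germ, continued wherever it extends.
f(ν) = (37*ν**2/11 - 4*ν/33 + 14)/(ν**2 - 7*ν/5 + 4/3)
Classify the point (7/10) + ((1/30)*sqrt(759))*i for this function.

The point is a pole of order 1.

The denominator factor ν**2 - 7*ν/5 + 4/3 vanishes at (7/10) + ((1/30)*sqrt(759))*i and appears to the power 1; the numerator there equals (1909/150) + ((757/4950)*sqrt(759))*i, nonzero, and no other factor vanishes.
Hence a pole whose order is the multiplicity, 1.


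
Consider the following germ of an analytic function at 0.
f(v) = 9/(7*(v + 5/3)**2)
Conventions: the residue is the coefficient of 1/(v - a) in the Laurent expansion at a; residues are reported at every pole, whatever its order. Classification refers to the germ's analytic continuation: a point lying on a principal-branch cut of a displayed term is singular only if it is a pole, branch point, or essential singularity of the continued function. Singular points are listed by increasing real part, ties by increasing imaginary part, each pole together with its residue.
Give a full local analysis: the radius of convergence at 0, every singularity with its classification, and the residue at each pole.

Denominator factor (v + 5/3)^2: pole of order 2 at -5/3, modulus 5/3.
The radius of convergence is the smallest modulus among the singular points: 5/3.
At the order-2 pole -5/3 set g(v) = (v - (-5/3))^2*f(v) = 9/7.
Order-2 pole: residue = g'(a); g'(-5/3) = 0, so the residue is 0.

Radius of convergence at 0: 5/3.
At -5/3: a pole of order 2; residue 0.


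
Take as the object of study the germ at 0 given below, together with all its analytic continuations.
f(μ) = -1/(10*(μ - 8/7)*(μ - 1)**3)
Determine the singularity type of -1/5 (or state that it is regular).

Denominator factors: μ - 8/7 = -47/35 at μ = -1/5; μ - 1 = -6/5 at μ = -1/5 — none vanishes.
So the germ continues analytically to -1/5.

The point is a regular point.


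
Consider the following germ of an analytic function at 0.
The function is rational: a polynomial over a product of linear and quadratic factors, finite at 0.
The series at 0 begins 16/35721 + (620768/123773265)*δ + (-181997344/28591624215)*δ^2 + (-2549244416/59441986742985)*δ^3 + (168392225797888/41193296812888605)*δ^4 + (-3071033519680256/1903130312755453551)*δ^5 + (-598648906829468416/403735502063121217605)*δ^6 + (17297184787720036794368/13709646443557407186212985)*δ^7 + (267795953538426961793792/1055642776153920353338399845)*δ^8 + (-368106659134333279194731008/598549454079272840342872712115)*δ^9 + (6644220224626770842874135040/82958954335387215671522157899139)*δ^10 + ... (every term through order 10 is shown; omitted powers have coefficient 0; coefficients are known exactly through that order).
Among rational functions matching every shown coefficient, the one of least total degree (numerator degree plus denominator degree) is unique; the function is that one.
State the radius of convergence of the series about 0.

No rational of total degree below 9 reproduces all 11 coefficients; solving the [1/8] Pade equations on them gives f(δ) = (24*δ/5 + 7/18)/((δ + 9/2)**2*(δ**2 + 9*δ/11 + 7/2)**3), whose expansion matches every shown term.
Denominator factor (δ + 9/2)^2: pole of order 2 at -9/2, modulus 9/2.
Denominator factor (δ**2 + 9*δ/11 + 7/2)^3: discriminant -1613/121, complex-conjugate roots (-9/22) + ((1/22)*sqrt(1613))*i and (-9/22) - ((1/22)*sqrt(1613))*i; poles of order 3, moduli (1/2)*sqrt(14) and (1/2)*sqrt(14).
The radius of convergence is the smallest modulus among the singular points: (1/2)*sqrt(14).

The radius of convergence is (1/2)*sqrt(14).


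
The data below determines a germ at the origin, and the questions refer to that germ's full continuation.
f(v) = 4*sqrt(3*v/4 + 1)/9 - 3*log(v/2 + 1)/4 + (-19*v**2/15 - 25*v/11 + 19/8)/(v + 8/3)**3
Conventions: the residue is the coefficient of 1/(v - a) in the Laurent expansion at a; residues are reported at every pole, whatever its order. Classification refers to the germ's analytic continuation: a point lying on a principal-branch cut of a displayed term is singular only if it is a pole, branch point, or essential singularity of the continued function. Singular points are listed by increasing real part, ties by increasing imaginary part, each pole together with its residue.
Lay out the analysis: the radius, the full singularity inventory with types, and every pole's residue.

Radius of convergence at 0: 4/3.
At -8/3: a pole of order 3; residue -19/15.
At -2: a logarithmic branch point.
At -4/3: an algebraic (square-root) branch point.

Denominator factor (v + 8/3)^3: pole of order 3 at -8/3, modulus 8/3.
Branch term (4/9)*sqrt(1 - v/(-4/3)): its argument vanishes at v = -4/3, a square-root branch point, modulus 4/3.
Branch term (-3/4)*log(1 - v/(-2)): its argument vanishes at v = -2, a logarithmic branch point, modulus 2.
The radius of convergence is the smallest modulus among the singular points: 4/3.
The branch terms are analytic at -8/3 and contribute nothing to the residue; only the rational part matters.
At the order-3 pole -8/3 set g(v) = (v - (-8/3))^3*(rational part) = -19*v**2/15 - 25*v/11 + 19/8.
Order-3 pole: residue = g''(a)/2; g''(-8/3) = -38/15, so the residue is -19/15.
List the singular points by increasing real part (a conjugate pair: the negative imaginary part first).


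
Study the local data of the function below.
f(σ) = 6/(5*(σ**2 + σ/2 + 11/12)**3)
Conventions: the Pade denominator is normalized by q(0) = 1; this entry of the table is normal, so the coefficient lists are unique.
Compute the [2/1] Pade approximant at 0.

Taylor coefficients needed (expand at 0): a_0 = 10368/6655, a_1 = -186624/73205, a_2 = -373248/161051, a_3 = 76142592/8857805.
Write the denominator as Q(σ) = 1 + q1*σ. Requiring Q*f - P = O(σ^4) with deg P <= 2 kills the coefficients of σ^3..σ^3 in Q*f:
  σ^3: a_3 + q1*a_2 = 0, i.e. 76142592/8857805 + (-373248/161051)*q1 = 0.
Solving this linear system: q1 = 204/55.
The numerator is Q*f truncated at degree 2: P0 = a_0 = 10368/6655; P1 = a_1 + q1*a_0 = 1181952/366025; P2 = a_2 + q1*a_1 = -47402496/4026275.

The Pade approximant has numerator coefficients [10368/6655, 1181952/366025, -47402496/4026275]; denominator coefficients [1, 204/55].


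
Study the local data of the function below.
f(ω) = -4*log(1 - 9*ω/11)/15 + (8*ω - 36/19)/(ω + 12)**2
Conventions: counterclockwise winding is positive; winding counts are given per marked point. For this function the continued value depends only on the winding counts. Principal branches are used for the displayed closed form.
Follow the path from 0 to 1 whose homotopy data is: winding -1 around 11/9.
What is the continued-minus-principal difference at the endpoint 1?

The rational part is single-valued and drops out of the difference; each branch term changes only by its own monodromy.
(-4/15)*log(1 - ω/(11/9)): each positive loop around 11/9 adds 2*pi*i to the log, so winding -1 contributes (-4/15)*(-1)*2*pi*i = (8/15)*pi*i.
Summing the contributions at ω = 1 gives (8/15)*pi*i.

Continued minus principal equals (8/15)*pi*i.


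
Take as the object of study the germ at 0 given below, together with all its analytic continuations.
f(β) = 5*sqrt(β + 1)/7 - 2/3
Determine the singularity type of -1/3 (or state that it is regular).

There is no denominator, hence no pole anywhere.
Branch term sqrt(1 - β/(-1)): argument at -1/3 is 2/3, nonzero, so -1/3 is not its branch point (a point on a principal cut is still regular for the continued germ).
So the germ continues analytically to -1/3.

The point is a regular point.


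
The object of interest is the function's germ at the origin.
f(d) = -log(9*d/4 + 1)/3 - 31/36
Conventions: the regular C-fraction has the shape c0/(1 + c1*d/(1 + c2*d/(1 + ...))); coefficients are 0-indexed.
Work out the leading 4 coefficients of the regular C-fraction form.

Taylor coefficients (expand at 0): a_0 = -31/36, a_1 = -3/4, a_2 = 27/32, a_3 = -81/64.
c0 = a_0 = -31/36. Peel one level at a time: if S = 1 + c*d/S' with S'(0) = 1, then c is the d-coefficient of S and S' = c*d/(S - 1).
S_1 = c0/f = 1 + (-27/31)*d + (13365/7688)*d^2 + ...; c1 = -27/31.
S_2 = c1*d/(S_1 - 1) = 1 + (495/248)*d + (-27/64)*d^2 + ...; c2 = 495/248.
S_3 = c2*d/(S_2 - 1) = 1 + (93/440)*d + ...; c3 = 93/440.

The regular C-fraction coefficients are [-31/36, -27/31, 495/248, 93/440].


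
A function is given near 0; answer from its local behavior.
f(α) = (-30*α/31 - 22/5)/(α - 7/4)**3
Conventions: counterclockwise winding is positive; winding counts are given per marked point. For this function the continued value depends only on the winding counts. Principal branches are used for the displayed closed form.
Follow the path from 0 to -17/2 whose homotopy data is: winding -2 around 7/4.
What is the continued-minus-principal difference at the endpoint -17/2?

The function is rational, hence single-valued: continuing it around any pole returns the same value, so the difference is 0.

Continued minus principal equals 0.


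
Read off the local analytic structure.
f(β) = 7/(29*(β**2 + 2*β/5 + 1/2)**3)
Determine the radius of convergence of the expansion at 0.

The radius of convergence is (1/2)*sqrt(2).

Denominator factor (β**2 + 2*β/5 + 1/2)^3: discriminant -46/25, complex-conjugate roots (-1/5) + ((1/10)*sqrt(46))*i and (-1/5) - ((1/10)*sqrt(46))*i; poles of order 3, moduli (1/2)*sqrt(2) and (1/2)*sqrt(2).
The radius of convergence is the smallest modulus among the singular points: (1/2)*sqrt(2).


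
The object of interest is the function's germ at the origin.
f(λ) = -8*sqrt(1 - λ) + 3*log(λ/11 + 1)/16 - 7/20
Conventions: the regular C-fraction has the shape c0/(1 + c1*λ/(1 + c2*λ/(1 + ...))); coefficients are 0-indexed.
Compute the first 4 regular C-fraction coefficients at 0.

Taylor coefficients (expand at 0): a_0 = -167/20, a_1 = 707/176, a_2 = 3869/3872, a_3 = 10649/21296.
c0 = a_0 = -167/20. Peel one level at a time: if S = 1 + c*λ/S' with S'(0) = 1, then c is the λ-coefficient of S and S' = c*λ/(S - 1).
S_1 = c0/f = 1 + (3535/7348)*λ + (1723405/4908464)*λ^2 + ...; c1 = 3535/7348.
S_2 = c1*λ/(S_1 - 1) = 1 + (-344681/472276)*λ + (-15146211/241926916)*λ^2 + ...; c2 = -344681/472276.
S_3 = c2*λ/(S_2 - 1) = 1 + (-2529417237/29486425507)*λ + ...; c3 = -2529417237/29486425507.

The regular C-fraction coefficients are [-167/20, 3535/7348, -344681/472276, -2529417237/29486425507].


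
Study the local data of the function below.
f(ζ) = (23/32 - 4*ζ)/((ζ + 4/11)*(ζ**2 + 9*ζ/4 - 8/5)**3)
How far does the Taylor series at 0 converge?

Denominator factor (ζ + 4/11): pole of order 1 at -4/11, modulus 4/11.
Denominator factor (ζ**2 + 9*ζ/4 - 8/5)^3: discriminant 917/80, real irrational roots -9/8 + (1/40)*sqrt(4585) and -9/8 - (1/40)*sqrt(4585); poles of order 3, moduli -9/8 + (1/40)*sqrt(4585) and 9/8 + (1/40)*sqrt(4585).
The radius of convergence is the smallest modulus among the singular points: 4/11.

The radius of convergence is 4/11.


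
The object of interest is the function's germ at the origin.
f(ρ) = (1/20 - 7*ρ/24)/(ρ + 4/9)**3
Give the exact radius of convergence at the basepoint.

The radius of convergence is 4/9.

Denominator factor (ρ + 4/9)^3: pole of order 3 at -4/9, modulus 4/9.
The radius of convergence is the smallest modulus among the singular points: 4/9.


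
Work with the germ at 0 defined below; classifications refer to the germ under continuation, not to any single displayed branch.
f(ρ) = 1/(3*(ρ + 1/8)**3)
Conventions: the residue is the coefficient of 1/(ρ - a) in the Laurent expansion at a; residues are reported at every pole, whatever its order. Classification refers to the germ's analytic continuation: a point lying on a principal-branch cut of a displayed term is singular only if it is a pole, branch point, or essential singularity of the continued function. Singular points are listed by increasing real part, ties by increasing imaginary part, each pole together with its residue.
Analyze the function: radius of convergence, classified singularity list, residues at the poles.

Denominator factor (ρ + 1/8)^3: pole of order 3 at -1/8, modulus 1/8.
The radius of convergence is the smallest modulus among the singular points: 1/8.
At the order-3 pole -1/8 set g(ρ) = (ρ - (-1/8))^3*f(ρ) = 1/3.
Order-3 pole: residue = g''(a)/2; g''(-1/8) = 0, so the residue is 0.

Radius of convergence at 0: 1/8.
At -1/8: a pole of order 3; residue 0.


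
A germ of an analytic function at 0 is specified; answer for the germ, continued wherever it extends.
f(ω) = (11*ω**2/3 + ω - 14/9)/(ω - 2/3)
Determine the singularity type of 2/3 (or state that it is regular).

The denominator factor ω - 2/3 vanishes at 2/3 and appears to the power 1; the numerator there equals 20/27, nonzero, and no other factor vanishes.
Hence a pole whose order is the multiplicity, 1.

The point is a pole of order 1.
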